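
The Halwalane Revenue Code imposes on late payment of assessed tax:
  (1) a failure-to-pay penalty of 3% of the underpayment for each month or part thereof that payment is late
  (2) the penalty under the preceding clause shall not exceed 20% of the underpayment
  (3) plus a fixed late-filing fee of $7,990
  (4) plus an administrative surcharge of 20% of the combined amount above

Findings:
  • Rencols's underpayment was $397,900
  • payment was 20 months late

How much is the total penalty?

Accrued rate: 3% × 20 = 60%, capped at 20% → 20%
Failure-to-pay penalty: 20% of $397,900 = $79,580
Penalty before surcharge: $79,580 + $7,990 = $87,570
Administrative surcharge: 20% of $87,570 = $17,514
Total penalty: $87,570 + $17,514 = $105,084

$105,084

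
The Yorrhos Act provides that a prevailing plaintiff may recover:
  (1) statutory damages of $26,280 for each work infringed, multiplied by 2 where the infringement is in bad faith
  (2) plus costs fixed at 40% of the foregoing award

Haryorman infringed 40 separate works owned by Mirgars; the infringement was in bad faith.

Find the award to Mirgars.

$2,943,360

Statutory damages: 40 × $26,280 = $1,051,200
Doubled: 2 × $1,051,200 = $2,102,400
Costs: 40% of $2,102,400 = $840,960
Award plus costs: $2,102,400 + $840,960 = $2,943,360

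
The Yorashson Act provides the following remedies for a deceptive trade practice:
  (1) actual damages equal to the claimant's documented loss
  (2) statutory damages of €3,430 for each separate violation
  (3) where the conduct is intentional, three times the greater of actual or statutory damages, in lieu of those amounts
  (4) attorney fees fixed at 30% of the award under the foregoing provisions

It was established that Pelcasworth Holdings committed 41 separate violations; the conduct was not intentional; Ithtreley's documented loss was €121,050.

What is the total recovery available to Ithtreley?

Statutory damages: 41 × €3,430 = €140,630
Conduct not intentional: the in-lieu enhancement does not apply.
Actual plus statutory damages: €121,050 + €140,630 = €261,680
Attorney fees: 30% of €261,680 = €78,504
Total recovery: €261,680 + €78,504 = €340,184

€340,184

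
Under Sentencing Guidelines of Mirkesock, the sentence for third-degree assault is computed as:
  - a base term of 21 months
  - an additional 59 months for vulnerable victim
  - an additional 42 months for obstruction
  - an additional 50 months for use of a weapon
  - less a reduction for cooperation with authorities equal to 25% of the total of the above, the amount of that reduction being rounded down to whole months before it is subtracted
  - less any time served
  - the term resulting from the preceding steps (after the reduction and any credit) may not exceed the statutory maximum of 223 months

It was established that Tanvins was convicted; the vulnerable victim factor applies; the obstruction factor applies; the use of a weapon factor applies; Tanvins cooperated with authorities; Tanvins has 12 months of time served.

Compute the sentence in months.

117 months

Vulnerable victim enhancement: +59 months
Obstruction enhancement: +42 months
Use of a weapon enhancement: +50 months
Adjusted term: 21 months + 59 months + 42 months + 50 months = 172 months
Cooperation with authorities reduction: 25% of 172 months = 43 months (rounded down)
After reduction: 172 − 43 = 129 months
Less time served: 129 months − 12 months = 117 months
Cap at 223 months: 117 months is within the cap, no reduction.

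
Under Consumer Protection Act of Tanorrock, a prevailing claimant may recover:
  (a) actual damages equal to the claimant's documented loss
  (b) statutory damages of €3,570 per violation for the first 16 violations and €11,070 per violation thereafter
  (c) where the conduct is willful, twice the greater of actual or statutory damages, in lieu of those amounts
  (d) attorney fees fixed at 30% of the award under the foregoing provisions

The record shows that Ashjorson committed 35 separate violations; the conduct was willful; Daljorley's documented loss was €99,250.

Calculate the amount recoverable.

First 16 violations: 16 × €3,570 = €57,120
Remaining violations: (35 − 16) × €11,070 = €210,330
Statutory damages: €57,120 + €210,330 = €267,450
Greater of actual damages (€99,250) or statutory damages (€267,450): €267,450
Doubled: 2 × €267,450 = €534,900
Attorney fees: 30% of €534,900 = €160,470
Total recovery: €534,900 + €160,470 = €695,370

€695,370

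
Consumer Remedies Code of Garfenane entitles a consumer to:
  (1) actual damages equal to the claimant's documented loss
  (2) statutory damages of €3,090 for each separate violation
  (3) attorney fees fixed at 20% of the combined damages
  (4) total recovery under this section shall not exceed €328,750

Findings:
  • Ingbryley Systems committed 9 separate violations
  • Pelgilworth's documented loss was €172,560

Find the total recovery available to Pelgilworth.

Statutory damages: 9 × €3,090 = €27,810
Combined damages: €172,560 + €27,810 = €200,370
Attorney fees: 20% of €200,370 = €40,074
Total before cap: €200,370 + €40,074 = €240,444
Cap at €328,750: €240,444 is within the cap, no reduction.

€240,444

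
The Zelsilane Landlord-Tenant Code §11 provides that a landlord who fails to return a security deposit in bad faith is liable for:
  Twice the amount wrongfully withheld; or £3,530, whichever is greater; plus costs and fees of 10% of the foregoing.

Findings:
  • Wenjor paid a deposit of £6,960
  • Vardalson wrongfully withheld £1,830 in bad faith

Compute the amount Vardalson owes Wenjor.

Doubled: 2 × £1,830 = £3,660
Minimum £3,530: £3,660 meets the minimum, no increase.
Costs and fees: 10% of £3,660 = £366
Total recovery: £3,660 + £366 = £4,026

£4,026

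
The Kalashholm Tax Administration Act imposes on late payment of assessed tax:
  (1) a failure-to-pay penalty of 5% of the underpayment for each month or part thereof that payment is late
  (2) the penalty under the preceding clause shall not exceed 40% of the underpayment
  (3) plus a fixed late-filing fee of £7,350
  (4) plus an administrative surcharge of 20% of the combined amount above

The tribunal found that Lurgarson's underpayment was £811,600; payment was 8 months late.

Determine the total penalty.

£398,388

Accrued rate: 5% × 8 = 40%, capped at 40% → 40%
Failure-to-pay penalty: 40% of £811,600 = £324,640
Penalty before surcharge: £324,640 + £7,350 = £331,990
Administrative surcharge: 20% of £331,990 = £66,398
Total penalty: £331,990 + £66,398 = £398,388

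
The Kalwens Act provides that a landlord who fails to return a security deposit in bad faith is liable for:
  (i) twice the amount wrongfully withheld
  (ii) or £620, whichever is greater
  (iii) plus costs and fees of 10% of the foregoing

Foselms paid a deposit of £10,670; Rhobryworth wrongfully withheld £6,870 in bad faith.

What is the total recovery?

Doubled: 2 × £6,870 = £13,740
Minimum £620: £13,740 meets the minimum, no increase.
Costs and fees: 10% of £13,740 = £1,374
Total recovery: £13,740 + £1,374 = £15,114

Recovery: £15,114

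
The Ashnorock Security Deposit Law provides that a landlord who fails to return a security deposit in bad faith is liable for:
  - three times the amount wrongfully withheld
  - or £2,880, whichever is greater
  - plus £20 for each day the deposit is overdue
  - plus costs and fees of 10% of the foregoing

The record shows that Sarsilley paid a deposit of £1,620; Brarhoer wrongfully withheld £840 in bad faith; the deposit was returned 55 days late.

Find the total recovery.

£4,378

Trebled: 3 × £840 = £2,520
Minimum £2,880: £2,520 is below the minimum → £2,880
Late-return penalty: 55 × £20 = £1,100
Damages plus late penalty: £2,880 + £1,100 = £3,980
Costs and fees: 10% of £3,980 = £398
Total recovery: £3,980 + £398 = £4,378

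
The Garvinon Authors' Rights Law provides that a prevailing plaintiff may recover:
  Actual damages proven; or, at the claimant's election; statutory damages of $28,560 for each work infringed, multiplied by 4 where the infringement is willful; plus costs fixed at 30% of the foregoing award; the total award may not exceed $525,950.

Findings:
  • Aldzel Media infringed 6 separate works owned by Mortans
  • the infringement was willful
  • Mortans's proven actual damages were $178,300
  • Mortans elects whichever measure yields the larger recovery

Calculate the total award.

Statutory damages: 6 × $28,560 = $171,360
Multiplied by 4: 4 × $171,360 = $685,440
Greater of actual damages ($178,300) or enhanced statutory damages ($685,440): $685,440
Costs: 30% of $685,440 = $205,632
Award plus costs: $685,440 + $205,632 = $891,072
Cap at $525,950: $891,072 exceeds the cap → $525,950

$525,950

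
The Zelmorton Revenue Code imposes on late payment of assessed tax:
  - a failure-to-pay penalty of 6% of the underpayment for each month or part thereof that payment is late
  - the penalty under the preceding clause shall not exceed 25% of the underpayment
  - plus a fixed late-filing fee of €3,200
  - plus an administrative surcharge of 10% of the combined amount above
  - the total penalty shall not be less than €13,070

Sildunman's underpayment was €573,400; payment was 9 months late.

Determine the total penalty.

€161,205

Accrued rate: 6% × 9 = 54%, capped at 25% → 25%
Failure-to-pay penalty: 25% of €573,400 = €143,350
Penalty before surcharge: €143,350 + €3,200 = €146,550
Administrative surcharge: 10% of €146,550 = €14,655
Total penalty: €146,550 + €14,655 = €161,205
Minimum €13,070: €161,205 meets the minimum, no increase.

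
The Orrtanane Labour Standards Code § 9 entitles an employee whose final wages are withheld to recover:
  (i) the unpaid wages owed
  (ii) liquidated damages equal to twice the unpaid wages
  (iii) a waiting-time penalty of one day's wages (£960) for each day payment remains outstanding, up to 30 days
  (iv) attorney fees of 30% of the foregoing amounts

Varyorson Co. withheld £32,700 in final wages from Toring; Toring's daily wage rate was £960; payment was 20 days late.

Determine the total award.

£152,490

Doubled: 2 × £32,700 = £65,400
Penalty days: min(20, 30) = 20
Waiting-time penalty: 20 × £960 = £19,200
Subtotal: £32,700 + £65,400 + £19,200 = £117,300
Attorney fees: 30% of £117,300 = £35,190
Total award: £117,300 + £35,190 = £152,490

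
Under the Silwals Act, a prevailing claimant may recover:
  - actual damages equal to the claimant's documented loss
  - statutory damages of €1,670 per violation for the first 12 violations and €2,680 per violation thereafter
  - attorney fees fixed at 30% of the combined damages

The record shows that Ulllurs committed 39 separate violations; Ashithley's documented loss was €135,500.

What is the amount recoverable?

First 12 violations: 12 × €1,670 = €20,040
Remaining violations: (39 − 12) × €2,680 = €72,360
Statutory damages: €20,040 + €72,360 = €92,400
Combined damages: €135,500 + €92,400 = €227,900
Attorney fees: 30% of €227,900 = €68,370
Total recovery: €227,900 + €68,370 = €296,270

€296,270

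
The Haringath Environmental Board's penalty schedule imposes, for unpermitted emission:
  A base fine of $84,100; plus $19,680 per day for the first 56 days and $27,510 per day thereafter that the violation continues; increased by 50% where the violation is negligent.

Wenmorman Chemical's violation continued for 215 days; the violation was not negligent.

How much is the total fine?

$5,560,270

First 56 days: 56 × $19,680 = $1,102,080
Remaining days: (215 − 56) × $27,510 = $4,374,090
Per-day component: $1,102,080 + $4,374,090 = $5,476,170
Base plus per-day: $84,100 + $5,476,170 = $5,560,270
The violation was not negligent: no 50% increase.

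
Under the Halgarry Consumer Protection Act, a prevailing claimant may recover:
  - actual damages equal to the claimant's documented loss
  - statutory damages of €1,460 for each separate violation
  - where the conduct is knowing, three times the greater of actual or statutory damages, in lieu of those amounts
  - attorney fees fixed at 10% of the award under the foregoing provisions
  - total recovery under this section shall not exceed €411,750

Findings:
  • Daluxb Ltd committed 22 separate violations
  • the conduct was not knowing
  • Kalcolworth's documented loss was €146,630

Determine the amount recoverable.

Statutory damages: 22 × €1,460 = €32,120
Conduct not knowing: the in-lieu enhancement does not apply.
Actual plus statutory damages: €146,630 + €32,120 = €178,750
Attorney fees: 10% of €178,750 = €17,875
Total before cap: €178,750 + €17,875 = €196,625
Cap at €411,750: €196,625 is within the cap, no reduction.

€196,625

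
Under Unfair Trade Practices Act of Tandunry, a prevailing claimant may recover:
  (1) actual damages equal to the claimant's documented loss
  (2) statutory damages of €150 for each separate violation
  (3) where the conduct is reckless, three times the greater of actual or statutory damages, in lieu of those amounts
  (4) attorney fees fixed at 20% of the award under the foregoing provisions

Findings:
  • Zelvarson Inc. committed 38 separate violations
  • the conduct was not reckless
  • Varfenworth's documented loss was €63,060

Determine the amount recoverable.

€82,512

Statutory damages: 38 × €150 = €5,700
Conduct not reckless: the in-lieu enhancement does not apply.
Actual plus statutory damages: €63,060 + €5,700 = €68,760
Attorney fees: 20% of €68,760 = €13,752
Total recovery: €68,760 + €13,752 = €82,512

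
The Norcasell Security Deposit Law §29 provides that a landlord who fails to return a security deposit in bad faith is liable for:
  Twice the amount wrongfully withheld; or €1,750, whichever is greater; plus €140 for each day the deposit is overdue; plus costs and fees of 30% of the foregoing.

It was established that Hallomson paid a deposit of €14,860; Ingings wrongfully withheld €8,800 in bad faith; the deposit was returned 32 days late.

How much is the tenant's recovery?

Doubled: 2 × €8,800 = €17,600
Minimum €1,750: €17,600 meets the minimum, no increase.
Late-return penalty: 32 × €140 = €4,480
Damages plus late penalty: €17,600 + €4,480 = €22,080
Costs and fees: 30% of €22,080 = €6,624
Total recovery: €22,080 + €6,624 = €28,704

€28,704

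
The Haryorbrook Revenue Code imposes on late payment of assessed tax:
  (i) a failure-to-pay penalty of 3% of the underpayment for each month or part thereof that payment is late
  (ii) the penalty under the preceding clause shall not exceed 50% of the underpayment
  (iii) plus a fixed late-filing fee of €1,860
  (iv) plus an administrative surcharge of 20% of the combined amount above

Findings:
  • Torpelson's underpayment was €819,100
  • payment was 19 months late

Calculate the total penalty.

€493,692

Accrued rate: 3% × 19 = 57%, capped at 50% → 50%
Failure-to-pay penalty: 50% of €819,100 = €409,550
Penalty before surcharge: €409,550 + €1,860 = €411,410
Administrative surcharge: 20% of €411,410 = €82,282
Total penalty: €411,410 + €82,282 = €493,692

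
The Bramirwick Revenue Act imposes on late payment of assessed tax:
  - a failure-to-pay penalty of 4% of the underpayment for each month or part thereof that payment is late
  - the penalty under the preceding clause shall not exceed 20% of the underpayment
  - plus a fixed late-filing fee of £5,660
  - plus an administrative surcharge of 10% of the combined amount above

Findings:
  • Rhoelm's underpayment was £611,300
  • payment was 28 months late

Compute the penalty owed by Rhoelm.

£140,712

Accrued rate: 4% × 28 = 112%, capped at 20% → 20%
Failure-to-pay penalty: 20% of £611,300 = £122,260
Penalty before surcharge: £122,260 + £5,660 = £127,920
Administrative surcharge: 10% of £127,920 = £12,792
Total penalty: £127,920 + £12,792 = £140,712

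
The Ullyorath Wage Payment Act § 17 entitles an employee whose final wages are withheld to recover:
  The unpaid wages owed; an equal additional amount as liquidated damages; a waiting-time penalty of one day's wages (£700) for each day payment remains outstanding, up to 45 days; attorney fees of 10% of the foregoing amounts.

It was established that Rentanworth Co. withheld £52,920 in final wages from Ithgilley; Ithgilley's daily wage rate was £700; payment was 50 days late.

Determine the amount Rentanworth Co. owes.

£151,074

Liquidated damages (equal amount): £52,920
Penalty days: min(50, 45) = 45
Waiting-time penalty: 45 × £700 = £31,500
Subtotal: £52,920 + £52,920 + £31,500 = £137,340
Attorney fees: 10% of £137,340 = £13,734
Total award: £137,340 + £13,734 = £151,074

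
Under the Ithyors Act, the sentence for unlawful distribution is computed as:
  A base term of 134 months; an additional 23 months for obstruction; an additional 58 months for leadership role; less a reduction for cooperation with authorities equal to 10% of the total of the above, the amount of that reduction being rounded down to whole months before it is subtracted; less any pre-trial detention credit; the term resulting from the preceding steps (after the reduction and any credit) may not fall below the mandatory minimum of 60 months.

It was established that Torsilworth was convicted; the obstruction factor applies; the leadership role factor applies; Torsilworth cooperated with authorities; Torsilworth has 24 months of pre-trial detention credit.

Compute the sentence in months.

Obstruction enhancement: +23 months
Leadership role enhancement: +58 months
Adjusted term: 134 months + 23 months + 58 months = 215 months
Cooperation with authorities reduction: 10% of 215 months = 21 months (rounded down)
After reduction: 215 − 21 = 194 months
Less pre-trial detention credit: 194 months − 24 months = 170 months
Minimum 60 months: 170 months meets the minimum, no increase.

170 months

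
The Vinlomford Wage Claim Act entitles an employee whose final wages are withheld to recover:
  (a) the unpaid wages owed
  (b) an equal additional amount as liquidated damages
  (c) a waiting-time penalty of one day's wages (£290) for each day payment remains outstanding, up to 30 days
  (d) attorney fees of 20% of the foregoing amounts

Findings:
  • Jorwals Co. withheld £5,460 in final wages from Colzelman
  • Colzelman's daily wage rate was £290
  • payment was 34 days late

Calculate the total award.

£23,544

Liquidated damages (equal amount): £5,460
Penalty days: min(34, 30) = 30
Waiting-time penalty: 30 × £290 = £8,700
Subtotal: £5,460 + £5,460 + £8,700 = £19,620
Attorney fees: 20% of £19,620 = £3,924
Total award: £19,620 + £3,924 = £23,544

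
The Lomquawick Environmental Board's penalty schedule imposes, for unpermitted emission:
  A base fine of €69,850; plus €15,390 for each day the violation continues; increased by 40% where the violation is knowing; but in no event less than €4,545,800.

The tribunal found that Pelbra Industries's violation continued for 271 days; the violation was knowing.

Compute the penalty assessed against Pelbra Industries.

Per-day component: 271 × €15,390 = €4,170,690
Base plus per-day: €69,850 + €4,170,690 = €4,240,540
Enhancement: 40% of €4,240,540 = €1,696,216
Enhanced fine: €4,240,540 + €1,696,216 = €5,936,756
Minimum €4,545,800: €5,936,756 meets the minimum, no increase.

€5,936,756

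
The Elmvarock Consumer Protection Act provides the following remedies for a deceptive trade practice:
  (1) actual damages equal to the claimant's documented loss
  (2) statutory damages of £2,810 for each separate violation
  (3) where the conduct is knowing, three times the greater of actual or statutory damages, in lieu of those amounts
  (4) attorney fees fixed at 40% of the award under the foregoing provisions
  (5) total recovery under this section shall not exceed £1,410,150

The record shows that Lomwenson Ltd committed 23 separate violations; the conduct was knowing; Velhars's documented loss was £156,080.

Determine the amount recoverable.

£655,536

Statutory damages: 23 × £2,810 = £64,630
Greater of actual damages (£156,080) or statutory damages (£64,630): £156,080
Trebled: 3 × £156,080 = £468,240
Attorney fees: 40% of £468,240 = £187,296
Total before cap: £468,240 + £187,296 = £655,536
Cap at £1,410,150: £655,536 is within the cap, no reduction.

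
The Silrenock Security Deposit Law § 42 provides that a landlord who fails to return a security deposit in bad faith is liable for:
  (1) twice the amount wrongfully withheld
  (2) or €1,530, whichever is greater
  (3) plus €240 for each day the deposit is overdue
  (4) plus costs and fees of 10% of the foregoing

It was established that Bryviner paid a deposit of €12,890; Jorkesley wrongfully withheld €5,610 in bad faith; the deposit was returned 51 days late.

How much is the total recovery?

€25,806

Doubled: 2 × €5,610 = €11,220
Minimum €1,530: €11,220 meets the minimum, no increase.
Late-return penalty: 51 × €240 = €12,240
Damages plus late penalty: €11,220 + €12,240 = €23,460
Costs and fees: 10% of €23,460 = €2,346
Total recovery: €23,460 + €2,346 = €25,806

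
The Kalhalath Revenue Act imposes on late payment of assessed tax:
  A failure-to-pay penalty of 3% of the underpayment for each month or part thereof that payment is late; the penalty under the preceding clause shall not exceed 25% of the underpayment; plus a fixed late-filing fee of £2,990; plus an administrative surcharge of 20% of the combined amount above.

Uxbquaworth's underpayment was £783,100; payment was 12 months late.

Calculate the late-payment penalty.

Accrued rate: 3% × 12 = 36%, capped at 25% → 25%
Failure-to-pay penalty: 25% of £783,100 = £195,775
Penalty before surcharge: £195,775 + £2,990 = £198,765
Administrative surcharge: 20% of £198,765 = £39,753
Total penalty: £198,765 + £39,753 = £238,518

£238,518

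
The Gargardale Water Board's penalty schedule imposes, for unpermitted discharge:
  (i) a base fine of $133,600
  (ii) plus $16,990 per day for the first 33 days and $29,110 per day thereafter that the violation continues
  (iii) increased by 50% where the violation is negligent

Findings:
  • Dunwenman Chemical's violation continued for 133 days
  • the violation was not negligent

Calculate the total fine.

$3,605,270

First 33 days: 33 × $16,990 = $560,670
Remaining days: (133 − 33) × $29,110 = $2,911,000
Per-day component: $560,670 + $2,911,000 = $3,471,670
Base plus per-day: $133,600 + $3,471,670 = $3,605,270
The violation was not negligent: no 50% increase.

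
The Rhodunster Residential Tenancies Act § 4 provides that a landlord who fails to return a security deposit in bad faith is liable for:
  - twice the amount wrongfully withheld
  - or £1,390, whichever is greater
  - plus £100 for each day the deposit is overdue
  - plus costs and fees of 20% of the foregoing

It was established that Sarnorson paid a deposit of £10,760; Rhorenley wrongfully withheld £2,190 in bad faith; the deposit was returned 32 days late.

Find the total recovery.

Recovery: £9,096

Doubled: 2 × £2,190 = £4,380
Minimum £1,390: £4,380 meets the minimum, no increase.
Late-return penalty: 32 × £100 = £3,200
Damages plus late penalty: £4,380 + £3,200 = £7,580
Costs and fees: 20% of £7,580 = £1,516
Total recovery: £7,580 + £1,516 = £9,096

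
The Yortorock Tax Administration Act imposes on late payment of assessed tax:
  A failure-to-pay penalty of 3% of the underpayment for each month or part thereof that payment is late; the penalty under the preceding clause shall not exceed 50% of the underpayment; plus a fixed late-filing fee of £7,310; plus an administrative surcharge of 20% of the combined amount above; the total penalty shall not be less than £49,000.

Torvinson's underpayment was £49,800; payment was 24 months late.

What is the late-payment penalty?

Accrued rate: 3% × 24 = 72%, capped at 50% → 50%
Failure-to-pay penalty: 50% of £49,800 = £24,900
Penalty before surcharge: £24,900 + £7,310 = £32,210
Administrative surcharge: 20% of £32,210 = £6,442
Total penalty: £32,210 + £6,442 = £38,652
Minimum £49,000: £38,652 is below the minimum → £49,000

£49,000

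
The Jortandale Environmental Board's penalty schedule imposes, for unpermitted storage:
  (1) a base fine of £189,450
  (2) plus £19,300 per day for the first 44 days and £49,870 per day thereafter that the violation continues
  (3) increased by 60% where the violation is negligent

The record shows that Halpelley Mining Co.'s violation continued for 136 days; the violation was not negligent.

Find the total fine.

First 44 days: 44 × £19,300 = £849,200
Remaining days: (136 − 44) × £49,870 = £4,588,040
Per-day component: £849,200 + £4,588,040 = £5,437,240
Base plus per-day: £189,450 + £5,437,240 = £5,626,690
The violation was not negligent: no 60% increase.

Civil penalty: £5,626,690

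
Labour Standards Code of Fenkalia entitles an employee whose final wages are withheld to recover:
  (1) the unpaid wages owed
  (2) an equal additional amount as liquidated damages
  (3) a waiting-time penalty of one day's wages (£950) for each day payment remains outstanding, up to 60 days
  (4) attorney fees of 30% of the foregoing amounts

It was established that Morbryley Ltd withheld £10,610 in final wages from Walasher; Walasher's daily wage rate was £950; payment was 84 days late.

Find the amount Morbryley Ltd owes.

Liquidated damages (equal amount): £10,610
Penalty days: min(84, 60) = 60
Waiting-time penalty: 60 × £950 = £57,000
Subtotal: £10,610 + £10,610 + £57,000 = £78,220
Attorney fees: 30% of £78,220 = £23,466
Total award: £78,220 + £23,466 = £101,686

Total award: £101,686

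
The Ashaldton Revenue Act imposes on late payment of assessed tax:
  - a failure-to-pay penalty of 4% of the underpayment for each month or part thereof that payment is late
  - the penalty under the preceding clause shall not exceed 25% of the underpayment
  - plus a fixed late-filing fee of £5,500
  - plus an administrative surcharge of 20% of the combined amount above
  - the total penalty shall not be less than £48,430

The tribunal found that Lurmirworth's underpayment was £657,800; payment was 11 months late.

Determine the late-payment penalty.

£203,940

Accrued rate: 4% × 11 = 44%, capped at 25% → 25%
Failure-to-pay penalty: 25% of £657,800 = £164,450
Penalty before surcharge: £164,450 + £5,500 = £169,950
Administrative surcharge: 20% of £169,950 = £33,990
Total penalty: £169,950 + £33,990 = £203,940
Minimum £48,430: £203,940 meets the minimum, no increase.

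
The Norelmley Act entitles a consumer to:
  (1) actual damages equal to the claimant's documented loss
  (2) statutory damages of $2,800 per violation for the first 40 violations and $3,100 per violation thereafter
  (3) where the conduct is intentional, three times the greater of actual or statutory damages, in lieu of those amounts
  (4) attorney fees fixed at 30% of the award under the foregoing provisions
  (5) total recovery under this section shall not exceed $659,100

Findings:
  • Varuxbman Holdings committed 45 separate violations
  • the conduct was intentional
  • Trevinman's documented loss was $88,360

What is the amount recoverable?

First 40 violations: 40 × $2,800 = $112,000
Remaining violations: (45 − 40) × $3,100 = $15,500
Statutory damages: $112,000 + $15,500 = $127,500
Greater of actual damages ($88,360) or statutory damages ($127,500): $127,500
Trebled: 3 × $127,500 = $382,500
Attorney fees: 30% of $382,500 = $114,750
Total before cap: $382,500 + $114,750 = $497,250
Cap at $659,100: $497,250 is within the cap, no reduction.

$497,250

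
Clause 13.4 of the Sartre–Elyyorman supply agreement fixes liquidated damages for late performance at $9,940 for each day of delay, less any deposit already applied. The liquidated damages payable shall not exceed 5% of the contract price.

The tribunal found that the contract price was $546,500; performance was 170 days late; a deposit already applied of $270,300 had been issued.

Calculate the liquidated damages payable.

Per-day damages: 170 × $9,940 = $1,689,800
Less deposit already applied: $1,689,800 − $270,300 = $1,419,500
Cap: 5% of $546,500 = $27,325
Cap at $27,325: $1,419,500 exceeds the cap → $27,325

$27,325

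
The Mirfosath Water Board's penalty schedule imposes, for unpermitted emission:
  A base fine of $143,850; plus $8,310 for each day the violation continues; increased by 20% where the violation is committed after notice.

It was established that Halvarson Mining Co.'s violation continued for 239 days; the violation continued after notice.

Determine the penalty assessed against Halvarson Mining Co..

Per-day component: 239 × $8,310 = $1,986,090
Base plus per-day: $143,850 + $1,986,090 = $2,129,940
Enhancement: 20% of $2,129,940 = $425,988
Enhanced fine: $2,129,940 + $425,988 = $2,555,928

Civil penalty: $2,555,928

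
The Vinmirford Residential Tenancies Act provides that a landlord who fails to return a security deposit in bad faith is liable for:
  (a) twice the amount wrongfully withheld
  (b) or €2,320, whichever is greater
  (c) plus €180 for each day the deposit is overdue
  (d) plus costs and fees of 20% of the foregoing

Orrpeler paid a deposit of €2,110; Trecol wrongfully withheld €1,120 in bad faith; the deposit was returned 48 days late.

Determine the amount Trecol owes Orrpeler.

Doubled: 2 × €1,120 = €2,240
Minimum €2,320: €2,240 is below the minimum → €2,320
Late-return penalty: 48 × €180 = €8,640
Damages plus late penalty: €2,320 + €8,640 = €10,960
Costs and fees: 20% of €10,960 = €2,192
Total recovery: €10,960 + €2,192 = €13,152

€13,152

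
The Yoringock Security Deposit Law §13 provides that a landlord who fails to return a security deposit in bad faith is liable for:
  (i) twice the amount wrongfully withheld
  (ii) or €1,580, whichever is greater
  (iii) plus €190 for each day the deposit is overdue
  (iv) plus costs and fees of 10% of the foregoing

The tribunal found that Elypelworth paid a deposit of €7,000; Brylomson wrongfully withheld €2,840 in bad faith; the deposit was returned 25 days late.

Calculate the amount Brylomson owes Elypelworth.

Doubled: 2 × €2,840 = €5,680
Minimum €1,580: €5,680 meets the minimum, no increase.
Late-return penalty: 25 × €190 = €4,750
Damages plus late penalty: €5,680 + €4,750 = €10,430
Costs and fees: 10% of €10,430 = €1,043
Total recovery: €10,430 + €1,043 = €11,473

€11,473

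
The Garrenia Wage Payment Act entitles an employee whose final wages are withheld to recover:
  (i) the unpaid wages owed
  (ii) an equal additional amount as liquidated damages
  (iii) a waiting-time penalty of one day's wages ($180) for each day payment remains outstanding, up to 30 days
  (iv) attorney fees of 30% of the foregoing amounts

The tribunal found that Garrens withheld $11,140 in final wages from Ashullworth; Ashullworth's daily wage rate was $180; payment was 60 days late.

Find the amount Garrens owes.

Liquidated damages (equal amount): $11,140
Penalty days: min(60, 30) = 30
Waiting-time penalty: 30 × $180 = $5,400
Subtotal: $11,140 + $11,140 + $5,400 = $27,680
Attorney fees: 30% of $27,680 = $8,304
Total award: $27,680 + $8,304 = $35,984

$35,984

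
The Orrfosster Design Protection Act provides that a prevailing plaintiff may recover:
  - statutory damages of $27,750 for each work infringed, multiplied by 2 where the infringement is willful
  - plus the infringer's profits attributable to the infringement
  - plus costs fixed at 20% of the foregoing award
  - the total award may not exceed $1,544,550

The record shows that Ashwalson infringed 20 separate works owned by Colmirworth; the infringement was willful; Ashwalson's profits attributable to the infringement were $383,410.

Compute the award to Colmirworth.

Award: $1,544,550

Statutory damages: 20 × $27,750 = $555,000
Doubled: 2 × $555,000 = $1,110,000
Combined award: $1,110,000 + $383,410 = $1,493,410
Costs: 20% of $1,493,410 = $298,682
Award plus costs: $1,493,410 + $298,682 = $1,792,092
Cap at $1,544,550: $1,792,092 exceeds the cap → $1,544,550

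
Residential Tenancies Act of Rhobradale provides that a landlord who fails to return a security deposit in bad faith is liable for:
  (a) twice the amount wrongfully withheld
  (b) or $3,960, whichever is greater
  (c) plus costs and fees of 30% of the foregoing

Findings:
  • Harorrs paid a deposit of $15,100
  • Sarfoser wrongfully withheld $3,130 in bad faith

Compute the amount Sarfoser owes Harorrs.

$8,138

Doubled: 2 × $3,130 = $6,260
Minimum $3,960: $6,260 meets the minimum, no increase.
Costs and fees: 30% of $6,260 = $1,878
Total recovery: $6,260 + $1,878 = $8,138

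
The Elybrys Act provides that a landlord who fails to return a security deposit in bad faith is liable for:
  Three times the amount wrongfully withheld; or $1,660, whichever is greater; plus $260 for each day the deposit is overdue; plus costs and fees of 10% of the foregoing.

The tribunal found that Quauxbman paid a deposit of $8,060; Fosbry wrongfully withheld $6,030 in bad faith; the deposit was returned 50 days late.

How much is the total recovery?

Recovery: $34,199

Trebled: 3 × $6,030 = $18,090
Minimum $1,660: $18,090 meets the minimum, no increase.
Late-return penalty: 50 × $260 = $13,000
Damages plus late penalty: $18,090 + $13,000 = $31,090
Costs and fees: 10% of $31,090 = $3,109
Total recovery: $31,090 + $3,109 = $34,199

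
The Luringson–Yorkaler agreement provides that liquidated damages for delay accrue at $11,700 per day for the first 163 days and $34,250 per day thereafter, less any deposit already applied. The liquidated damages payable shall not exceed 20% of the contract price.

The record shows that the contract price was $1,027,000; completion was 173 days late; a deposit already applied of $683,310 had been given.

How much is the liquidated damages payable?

$205,400

First 163 days: 163 × $11,700 = $1,907,100
Remaining days: (173 − 163) × $34,250 = $342,500
Accrued per-day damages: $1,907,100 + $342,500 = $2,249,600
Less deposit already applied: $2,249,600 − $683,310 = $1,566,290
Cap: 20% of $1,027,000 = $205,400
Cap at $205,400: $1,566,290 exceeds the cap → $205,400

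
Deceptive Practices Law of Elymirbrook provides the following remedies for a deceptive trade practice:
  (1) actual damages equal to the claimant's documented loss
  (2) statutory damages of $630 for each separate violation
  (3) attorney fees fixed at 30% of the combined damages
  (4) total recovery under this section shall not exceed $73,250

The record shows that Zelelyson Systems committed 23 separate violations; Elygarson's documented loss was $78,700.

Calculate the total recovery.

Statutory damages: 23 × $630 = $14,490
Combined damages: $78,700 + $14,490 = $93,190
Attorney fees: 30% of $93,190 = $27,957
Total before cap: $93,190 + $27,957 = $121,147
Cap at $73,250: $121,147 exceeds the cap → $73,250

$73,250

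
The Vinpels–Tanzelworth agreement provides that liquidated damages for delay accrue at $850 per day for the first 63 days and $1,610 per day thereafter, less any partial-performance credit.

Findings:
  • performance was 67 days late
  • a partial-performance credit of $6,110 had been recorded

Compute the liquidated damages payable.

First 63 days: 63 × $850 = $53,550
Remaining days: (67 − 63) × $1,610 = $6,440
Accrued per-day damages: $53,550 + $6,440 = $59,990
Less partial-performance credit: $59,990 − $6,110 = $53,880

Liquidated damages: $53,880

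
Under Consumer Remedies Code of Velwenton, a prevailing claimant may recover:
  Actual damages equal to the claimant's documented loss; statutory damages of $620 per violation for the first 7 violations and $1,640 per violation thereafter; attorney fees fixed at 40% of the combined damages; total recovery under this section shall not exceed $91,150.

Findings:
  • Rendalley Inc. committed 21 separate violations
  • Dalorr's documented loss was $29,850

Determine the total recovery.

$80,010

First 7 violations: 7 × $620 = $4,340
Remaining violations: (21 − 7) × $1,640 = $22,960
Statutory damages: $4,340 + $22,960 = $27,300
Combined damages: $29,850 + $27,300 = $57,150
Attorney fees: 40% of $57,150 = $22,860
Total before cap: $57,150 + $22,860 = $80,010
Cap at $91,150: $80,010 is within the cap, no reduction.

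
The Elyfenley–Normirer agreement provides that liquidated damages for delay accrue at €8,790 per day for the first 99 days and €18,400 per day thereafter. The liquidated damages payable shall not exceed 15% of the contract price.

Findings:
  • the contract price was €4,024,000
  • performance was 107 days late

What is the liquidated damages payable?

First 99 days: 99 × €8,790 = €870,210
Remaining days: (107 − 99) × €18,400 = €147,200
Accrued per-day damages: €870,210 + €147,200 = €1,017,410
Cap: 15% of €4,024,000 = €603,600
Cap at €603,600: €1,017,410 exceeds the cap → €603,600

€603,600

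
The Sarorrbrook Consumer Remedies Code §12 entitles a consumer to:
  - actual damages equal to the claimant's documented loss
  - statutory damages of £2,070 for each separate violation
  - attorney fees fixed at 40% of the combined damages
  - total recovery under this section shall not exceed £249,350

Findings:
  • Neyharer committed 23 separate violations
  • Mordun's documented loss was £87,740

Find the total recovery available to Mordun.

Statutory damages: 23 × £2,070 = £47,610
Combined damages: £87,740 + £47,610 = £135,350
Attorney fees: 40% of £135,350 = £54,140
Total before cap: £135,350 + £54,140 = £189,490
Cap at £249,350: £189,490 is within the cap, no reduction.

£189,490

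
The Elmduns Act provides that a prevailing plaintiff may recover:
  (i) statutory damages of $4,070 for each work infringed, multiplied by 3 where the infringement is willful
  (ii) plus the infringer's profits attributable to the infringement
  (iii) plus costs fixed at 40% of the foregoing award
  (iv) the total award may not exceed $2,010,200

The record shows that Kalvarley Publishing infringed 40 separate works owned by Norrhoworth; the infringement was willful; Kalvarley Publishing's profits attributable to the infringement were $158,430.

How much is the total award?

$905,562

Statutory damages: 40 × $4,070 = $162,800
Trebled: 3 × $162,800 = $488,400
Combined award: $488,400 + $158,430 = $646,830
Costs: 40% of $646,830 = $258,732
Award plus costs: $646,830 + $258,732 = $905,562
Cap at $2,010,200: $905,562 is within the cap, no reduction.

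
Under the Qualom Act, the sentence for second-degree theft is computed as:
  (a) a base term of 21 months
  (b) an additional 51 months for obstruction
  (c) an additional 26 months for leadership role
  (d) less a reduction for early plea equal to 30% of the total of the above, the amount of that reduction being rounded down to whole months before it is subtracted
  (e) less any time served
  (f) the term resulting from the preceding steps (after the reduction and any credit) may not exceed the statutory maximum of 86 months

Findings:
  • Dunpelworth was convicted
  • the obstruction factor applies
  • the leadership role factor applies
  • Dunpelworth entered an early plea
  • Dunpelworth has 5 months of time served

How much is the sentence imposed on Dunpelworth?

64 months

Obstruction enhancement: +51 months
Leadership role enhancement: +26 months
Adjusted term: 21 months + 51 months + 26 months = 98 months
Early plea reduction: 30% of 98 months = 29 months (rounded down)
After reduction: 98 − 29 = 69 months
Less time served: 69 months − 5 months = 64 months
Cap at 86 months: 64 months is within the cap, no reduction.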